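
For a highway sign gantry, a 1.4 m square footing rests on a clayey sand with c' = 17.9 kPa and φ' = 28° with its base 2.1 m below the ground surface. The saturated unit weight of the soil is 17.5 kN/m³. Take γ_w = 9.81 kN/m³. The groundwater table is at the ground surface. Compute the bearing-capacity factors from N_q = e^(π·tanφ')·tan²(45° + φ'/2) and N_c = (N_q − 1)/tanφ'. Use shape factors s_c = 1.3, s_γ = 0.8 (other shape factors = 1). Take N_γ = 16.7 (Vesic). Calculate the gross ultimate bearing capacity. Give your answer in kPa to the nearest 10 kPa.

tan28° = 0.5317, so N_q = e^(π×0.5317)·tan²(59°) = 5.314 × 2.77 = 14.72.
N_c = (14.72 − 1)/tan28° = 25.8.
With the water table at the surface the whole profile is submerged: γ' = 17.5 − 9.81 = 7.69 kN/m³, so q = γ'·D_f = 16.149 kPa; the same γ' applies in the ½γBN_γ term.
q_ult = c·N_c·s_c + q·N_q + 0.5·γ·B·N_γ·s_γ
     = 17.9 × 25.803 × 1.3 + 16.149 × 14.72 + 0.5 × 7.69 × 1.4 × 16.7 × 0.8
     = 600.44 + 237.71 + 71.917 = 910.07 kPa.

q_ult ≈ 910 kPa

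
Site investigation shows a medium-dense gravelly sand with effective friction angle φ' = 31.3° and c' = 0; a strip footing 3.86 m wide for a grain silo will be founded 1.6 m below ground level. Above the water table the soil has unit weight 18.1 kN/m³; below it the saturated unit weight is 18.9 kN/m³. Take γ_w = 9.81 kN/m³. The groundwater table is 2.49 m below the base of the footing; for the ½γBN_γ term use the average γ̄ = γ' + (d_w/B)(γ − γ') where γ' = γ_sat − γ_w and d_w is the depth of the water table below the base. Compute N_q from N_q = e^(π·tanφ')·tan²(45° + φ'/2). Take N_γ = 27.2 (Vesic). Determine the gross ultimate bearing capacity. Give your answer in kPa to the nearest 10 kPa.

tan31.3° = 0.608, so N_q = e^(π×0.608)·tan²(60.65°) = 6.754 × 3.162 = 21.36.
Overburden at base level: q = 18.1 × 1.6 = 28.96 kPa.
The water table is 2.49 m below the base (< B = 3.86 m), so the ½γBN_γ term uses γ̄ = γ' + (d_w/B)(γ − γ') = 9.09 + (2.49/3.86)(18.1 − 9.09) = 14.902 kN/m³.
Surcharge term q·N_q = 28.96 × 21.359 = 618.56 kPa; self-weight term 0.5·γ·B·N_γ = 0.5 × 14.902 × 3.86 × 27.2 = 782.3 kPa.
q_ult = 618.56 + 782.3 = 1400.9 kPa.

q_ult ≈ 1400 kPa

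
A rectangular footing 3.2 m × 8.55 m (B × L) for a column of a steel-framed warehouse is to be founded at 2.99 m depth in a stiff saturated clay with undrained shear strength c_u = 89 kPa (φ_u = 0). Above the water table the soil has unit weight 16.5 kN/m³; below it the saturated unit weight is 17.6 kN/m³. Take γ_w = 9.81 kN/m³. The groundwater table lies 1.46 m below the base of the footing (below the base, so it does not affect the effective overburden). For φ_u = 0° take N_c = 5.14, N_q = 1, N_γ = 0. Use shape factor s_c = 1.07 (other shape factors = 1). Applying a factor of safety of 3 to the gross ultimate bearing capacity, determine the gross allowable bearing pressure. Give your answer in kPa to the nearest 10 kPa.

q_all ≈ 180 kPa

Effective surcharge at the founding depth q = γ·D_f = 16.5 × 2.99 = 49.335 kPa.
q_ult = c·N_c·s_c + q·N_q
     = 89 × 5.14 × 1.07 + 49.335 × 1
     = 489.48 + 49.335 = 538.82 kPa.
q_all = q_ult / FS = 538.82 / 3 = 179.61 kPa.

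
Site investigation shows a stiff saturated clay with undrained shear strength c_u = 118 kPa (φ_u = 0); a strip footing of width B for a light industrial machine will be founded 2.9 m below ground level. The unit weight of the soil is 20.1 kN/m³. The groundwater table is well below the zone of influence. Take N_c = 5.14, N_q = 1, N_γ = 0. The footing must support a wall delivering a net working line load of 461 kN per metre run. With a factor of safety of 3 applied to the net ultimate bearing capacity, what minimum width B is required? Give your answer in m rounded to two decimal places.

B = 2.28 m

Effective surcharge at the founding depth q = γ·D_f = 20.1 × 2.9 = 58.29 kPa.
q_ult = c·N_c + q·N_q
     = 118 × 5.14 + 58.29 × 1
     = 606.52 + 58.29 = 664.81 kPa.
For φ = 0 the ½γBN_γ term vanishes, so q_ult is independent of B. q_net = 664.81 − 58.29 = 606.52 kPa; q_all(net) = 606.52/3 = 202.17 kPa.
Required width B = w / q_all(net) = 461 / 202.17 = 2.28 m.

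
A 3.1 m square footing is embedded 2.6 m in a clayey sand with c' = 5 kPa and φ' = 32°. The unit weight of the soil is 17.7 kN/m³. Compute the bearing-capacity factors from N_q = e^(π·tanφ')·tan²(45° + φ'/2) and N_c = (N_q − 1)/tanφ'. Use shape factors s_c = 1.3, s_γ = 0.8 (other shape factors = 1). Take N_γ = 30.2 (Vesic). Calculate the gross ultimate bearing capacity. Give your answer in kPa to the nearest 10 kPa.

q_ult ≈ 1960 kPa

tan32° = 0.6249, so N_q = e^(π×0.6249)·tan²(61°) = 7.121 × 3.255 = 23.18.
N_c = (23.18 − 1)/tan32° = 35.49.
Effective surcharge at the founding depth q = γ·D_f = 17.7 × 2.6 = 46.02 kPa.
q_ult = c·N_c·s_c + q·N_q + 0.5·γ·B·N_γ·s_γ
     = 5 × 35.49 × 1.3 + 46.02 × 23.177 + 0.5 × 17.7 × 3.1 × 30.2 × 0.8
     = 230.69 + 1066.6 + 662.83 = 1960.1 kPa.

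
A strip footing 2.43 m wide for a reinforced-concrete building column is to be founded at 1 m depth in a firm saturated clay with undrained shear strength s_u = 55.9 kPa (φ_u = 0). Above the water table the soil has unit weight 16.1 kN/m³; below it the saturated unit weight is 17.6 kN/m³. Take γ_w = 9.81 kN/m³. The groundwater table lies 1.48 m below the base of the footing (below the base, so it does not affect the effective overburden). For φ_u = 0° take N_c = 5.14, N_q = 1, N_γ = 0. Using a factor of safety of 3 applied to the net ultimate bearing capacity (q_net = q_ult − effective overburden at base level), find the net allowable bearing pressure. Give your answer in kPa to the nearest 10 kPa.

q_all(net) ≈ 100 kPa

q = γ·D_f = 16.1 × 1 = 16.1 kPa.
c·N_c = 55.9 × 5.14 = 287.33 kPa
q·N_q = 16.1 × 1 = 16.1 kPa
q_ult = 287.33 + 16.1 = 303.43 kPa.
Net ultimate: q_net = 303.43 − 16.1 = 287.33 kPa.
q_all(net) = 287.33 / 3 = 95.775 kPa.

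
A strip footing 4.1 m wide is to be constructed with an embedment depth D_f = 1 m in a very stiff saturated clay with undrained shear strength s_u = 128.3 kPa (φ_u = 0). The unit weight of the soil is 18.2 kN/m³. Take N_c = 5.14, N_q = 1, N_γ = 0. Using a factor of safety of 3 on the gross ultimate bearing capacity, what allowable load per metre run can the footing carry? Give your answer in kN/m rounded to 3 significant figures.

≈ 926 kN/m

Effective surcharge at the founding depth q = γ·D_f = 18.2 × 1 = 18.2 kPa.
q_ult = c·N_c + q·N_q
     = 128.3 × 5.14 + 18.2 × 1
     = 659.46 + 18.2 = 677.66 kPa.
Gross allowable pressure q_all = 677.66 / 3 = 225.89 kPa.
Allowable wall load = q_all × B = 225.89 × 4.1 = 926.14 kN per metre run.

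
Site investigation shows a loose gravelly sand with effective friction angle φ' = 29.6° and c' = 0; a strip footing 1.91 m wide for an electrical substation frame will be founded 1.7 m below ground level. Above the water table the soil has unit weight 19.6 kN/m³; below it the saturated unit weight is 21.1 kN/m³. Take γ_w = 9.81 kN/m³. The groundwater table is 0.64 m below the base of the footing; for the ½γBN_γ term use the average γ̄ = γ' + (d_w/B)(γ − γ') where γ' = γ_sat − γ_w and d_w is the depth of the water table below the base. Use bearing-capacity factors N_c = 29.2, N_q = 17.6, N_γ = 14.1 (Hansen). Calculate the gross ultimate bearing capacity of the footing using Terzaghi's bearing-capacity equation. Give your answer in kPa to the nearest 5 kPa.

Effective surcharge at the founding depth q = γ·D_f = 19.6 × 1.7 = 33.32 kPa.
With d_w = 0.64 m < B, γ̄ = 11.29 + (0.64/1.91) × (19.6 − 11.29) = 14.075 kN/m³.
q_ult = q·N_q + 0.5·γ·B·N_γ
     = 33.32 × 17.6 + 0.5 × 14.075 × 1.91 × 14.1
     = 586.43 + 189.52 = 775.95 kPa.

q_ult ≈ 775 kPa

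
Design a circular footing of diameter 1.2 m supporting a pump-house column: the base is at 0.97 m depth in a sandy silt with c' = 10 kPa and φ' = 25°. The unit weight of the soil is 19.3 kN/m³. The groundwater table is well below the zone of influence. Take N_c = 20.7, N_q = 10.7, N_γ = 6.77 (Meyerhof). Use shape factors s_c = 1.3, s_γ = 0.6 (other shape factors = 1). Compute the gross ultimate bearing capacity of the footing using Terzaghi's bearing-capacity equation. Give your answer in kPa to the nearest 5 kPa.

q = γ·D_f = 19.3 × 0.97 = 18.721 kPa.
c·N_c·s_c = 10 × 20.7 × 1.3 = 269.1 kPa
q·N_q = 18.721 × 10.7 = 200.31 kPa
0.5·γ·B·N_γ·s_γ = 0.5 × 19.3 × 1.2 × 6.77 × 0.6 = 47.038 kPa
q_ult = 269.1 + 200.31 + 47.038 = 516.45 kPa.

q_ult ≈ 515 kPa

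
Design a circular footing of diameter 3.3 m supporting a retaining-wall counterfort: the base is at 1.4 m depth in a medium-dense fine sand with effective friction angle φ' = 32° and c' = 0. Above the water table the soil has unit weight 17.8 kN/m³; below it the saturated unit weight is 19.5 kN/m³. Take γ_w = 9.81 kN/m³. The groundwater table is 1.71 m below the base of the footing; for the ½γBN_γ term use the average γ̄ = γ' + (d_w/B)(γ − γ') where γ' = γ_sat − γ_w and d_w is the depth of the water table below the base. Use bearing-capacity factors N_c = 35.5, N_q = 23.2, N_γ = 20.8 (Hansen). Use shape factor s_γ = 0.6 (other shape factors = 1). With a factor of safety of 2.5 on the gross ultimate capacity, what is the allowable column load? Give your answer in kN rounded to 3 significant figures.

Overburden at base level: q = 17.8 × 1.4 = 24.92 kPa.
The water table is 1.71 m below the base (< B = 3.3 m), so the ½γBN_γ term uses γ̄ = γ' + (d_w/B)(γ − γ') = 9.69 + (1.71/3.3)(17.8 − 9.69) = 13.892 kN/m³.
Surcharge term q·N_q = 24.92 × 23.2 = 578.14 kPa; self-weight term 0.5·γ·B·N_γ·s_γ = 0.5 × 13.892 × 3.3 × 20.8 × 0.6 = 286.07 kPa.
q_ult = 578.14 + 286.07 = 864.22 kPa.
Gross allowable pressure q_all = 864.22 / 2.5 = 345.69 kPa.
Footing area = 8.553 m², so allowable column load = 345.69 × 8.553 = 2956.7 kN.

P_all ≈ 2960 kN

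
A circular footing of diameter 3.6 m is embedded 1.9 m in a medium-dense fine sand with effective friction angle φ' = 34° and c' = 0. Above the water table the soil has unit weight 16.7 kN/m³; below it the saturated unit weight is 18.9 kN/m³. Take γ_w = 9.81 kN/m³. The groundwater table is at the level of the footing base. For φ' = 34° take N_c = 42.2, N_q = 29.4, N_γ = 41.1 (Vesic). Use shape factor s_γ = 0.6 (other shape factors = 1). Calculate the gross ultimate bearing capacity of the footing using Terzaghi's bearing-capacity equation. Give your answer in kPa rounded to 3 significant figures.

q_ult ≈ 1340 kPa

q = γ·D_f = 16.7 × 1.9 = 31.73 kPa.
For the ½γBN_γ term take γ' = 18.9 − 9.81 = 9.09 kN/m³ (soil below base is submerged).
q·N_q = 31.73 × 29.4 = 932.86 kPa
0.5·γ·B·N_γ·s_γ = 0.5 × 9.09 × 3.6 × 41.1 × 0.6 = 403.49 kPa
q_ult = 932.86 + 403.49 = 1336.3 kPa.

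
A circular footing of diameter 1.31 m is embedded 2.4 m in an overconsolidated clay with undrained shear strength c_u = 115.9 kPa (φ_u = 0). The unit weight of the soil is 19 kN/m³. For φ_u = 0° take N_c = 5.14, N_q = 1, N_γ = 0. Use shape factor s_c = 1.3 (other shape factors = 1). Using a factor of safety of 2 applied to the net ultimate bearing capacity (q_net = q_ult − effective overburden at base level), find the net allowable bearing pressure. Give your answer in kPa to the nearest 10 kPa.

q_all(net) ≈ 390 kPa

Overburden at base level: q = 19 × 2.4 = 45.6 kPa.
Cohesion term c·N_c·s_c = 115.9 × 5.14 × 1.3 = 774.44 kPa; surcharge term q·N_q = 45.6 × 1 = 45.6 kPa.
q_ult = 774.44 + 45.6 = 820.04 kPa.
Net ultimate: q_net = 820.04 − 45.6 = 774.44 kPa.
q_all(net) = 774.44 / 2 = 387.22 kPa.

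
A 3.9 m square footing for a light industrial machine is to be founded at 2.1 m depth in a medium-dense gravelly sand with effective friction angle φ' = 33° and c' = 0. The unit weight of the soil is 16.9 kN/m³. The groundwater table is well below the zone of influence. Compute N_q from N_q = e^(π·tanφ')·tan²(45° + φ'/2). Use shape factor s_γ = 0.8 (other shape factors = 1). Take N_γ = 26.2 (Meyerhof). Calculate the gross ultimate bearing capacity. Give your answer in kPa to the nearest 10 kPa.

q_ult ≈ 1620 kPa

tan33° = 0.6494, so N_q = e^(π×0.6494)·tan²(61.5°) = 7.692 × 3.392 = 26.09.
q = γ·D_f = 16.9 × 2.1 = 35.49 kPa.
q·N_q = 35.49 × 26.092 = 926.01 kPa
0.5·γ·B·N_γ·s_γ = 0.5 × 16.9 × 3.9 × 26.2 × 0.8 = 690.74 kPa
q_ult = 926.01 + 690.74 = 1616.7 kPa.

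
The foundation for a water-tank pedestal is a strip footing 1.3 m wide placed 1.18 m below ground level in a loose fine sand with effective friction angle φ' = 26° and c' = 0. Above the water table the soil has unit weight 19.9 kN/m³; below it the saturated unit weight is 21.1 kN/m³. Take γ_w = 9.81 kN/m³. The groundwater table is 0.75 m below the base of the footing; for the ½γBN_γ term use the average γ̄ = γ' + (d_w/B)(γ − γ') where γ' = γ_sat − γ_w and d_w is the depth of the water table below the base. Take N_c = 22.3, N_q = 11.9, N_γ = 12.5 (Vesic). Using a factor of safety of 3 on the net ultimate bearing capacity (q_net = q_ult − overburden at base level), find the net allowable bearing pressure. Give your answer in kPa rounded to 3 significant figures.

Overburden at base level: q = 19.9 × 1.18 = 23.482 kPa.
The water table is 0.75 m below the base (< B = 1.3 m), so the ½γBN_γ term uses γ̄ = γ' + (d_w/B)(γ − γ') = 11.29 + (0.75/1.3)(19.9 − 11.29) = 16.257 kN/m³.
Surcharge term q·N_q = 23.482 × 11.9 = 279.44 kPa; self-weight term 0.5·γ·B·N_γ = 0.5 × 16.257 × 1.3 × 12.5 = 132.09 kPa.
q_ult = 279.44 + 132.09 = 411.53 kPa.
q_net = 411.53 − 23.482 = 388.04 kPa.
q_all(net) = 388.04 / 3 = 129.35 kPa.

q_all(net) ≈ 129 kPa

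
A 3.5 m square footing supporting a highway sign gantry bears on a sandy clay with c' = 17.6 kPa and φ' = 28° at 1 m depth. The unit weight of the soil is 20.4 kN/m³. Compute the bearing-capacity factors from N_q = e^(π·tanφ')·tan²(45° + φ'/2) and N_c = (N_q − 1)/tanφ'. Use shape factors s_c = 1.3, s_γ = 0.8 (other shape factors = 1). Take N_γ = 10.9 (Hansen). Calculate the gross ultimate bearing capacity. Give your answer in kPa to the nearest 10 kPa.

q_ult ≈ 1200 kPa

tan28° = 0.5317, so N_q = e^(π×0.5317)·tan²(59°) = 5.314 × 2.77 = 14.72.
N_c = (14.72 − 1)/tan28° = 25.8.
q = γ·D_f = 20.4 × 1 = 20.4 kPa.
c·N_c·s_c = 17.6 × 25.803 × 1.3 = 590.38 kPa
q·N_q = 20.4 × 14.72 = 300.29 kPa
0.5·γ·B·N_γ·s_γ = 0.5 × 20.4 × 3.5 × 10.9 × 0.8 = 311.3 kPa
q_ult = 590.38 + 300.29 + 311.3 = 1202 kPa.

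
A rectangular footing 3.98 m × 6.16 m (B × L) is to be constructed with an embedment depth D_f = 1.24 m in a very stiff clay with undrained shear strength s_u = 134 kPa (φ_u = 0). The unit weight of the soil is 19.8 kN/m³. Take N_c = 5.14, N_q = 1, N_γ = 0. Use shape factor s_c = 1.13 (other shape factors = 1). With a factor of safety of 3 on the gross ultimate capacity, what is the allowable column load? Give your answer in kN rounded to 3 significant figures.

Effective surcharge at the founding depth q = γ·D_f = 19.8 × 1.24 = 24.552 kPa.
q_ult = c·N_c·s_c + q·N_q
     = 134 × 5.14 × 1.13 + 24.552 × 1
     = 778.3 + 24.552 = 802.85 kPa.
Gross allowable pressure q_all = 802.85 / 3 = 267.62 kPa.
Footing area = 24.5168 m², so allowable column load = 267.62 × 24.5168 = 6561.1 kN.

P_all ≈ 6560 kN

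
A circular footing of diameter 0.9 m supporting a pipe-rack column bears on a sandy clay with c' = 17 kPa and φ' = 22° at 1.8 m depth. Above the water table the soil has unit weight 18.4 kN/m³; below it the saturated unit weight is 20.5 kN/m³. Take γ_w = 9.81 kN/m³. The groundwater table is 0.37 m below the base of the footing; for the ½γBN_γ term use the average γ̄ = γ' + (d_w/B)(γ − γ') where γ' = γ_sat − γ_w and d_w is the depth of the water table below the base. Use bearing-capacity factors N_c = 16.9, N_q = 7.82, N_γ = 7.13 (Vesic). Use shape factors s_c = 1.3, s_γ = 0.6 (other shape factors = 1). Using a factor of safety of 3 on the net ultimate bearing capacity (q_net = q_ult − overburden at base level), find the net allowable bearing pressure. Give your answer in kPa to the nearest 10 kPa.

q_all(net) ≈ 210 kPa

q = γ·D_f = 18.4 × 1.8 = 33.12 kPa.
γ' = 10.69 kN/m³; averaging over the depth B below the base, γ̄ = γ' + (d_w/B)(γ − γ') = 13.86 kN/m³.
c·N_c·s_c = 17 × 16.9 × 1.3 = 373.49 kPa
q·N_q = 33.12 × 7.82 = 259 kPa
0.5·γ·B·N_γ·s_γ = 0.5 × 13.86 × 0.9 × 7.13 × 0.6 = 26.681 kPa
q_ult = 373.49 + 259 + 26.681 = 659.17 kPa.
q_net = 659.17 − 33.12 = 626.05 kPa.
q_all(net) = 626.05 / 3 = 208.68 kPa.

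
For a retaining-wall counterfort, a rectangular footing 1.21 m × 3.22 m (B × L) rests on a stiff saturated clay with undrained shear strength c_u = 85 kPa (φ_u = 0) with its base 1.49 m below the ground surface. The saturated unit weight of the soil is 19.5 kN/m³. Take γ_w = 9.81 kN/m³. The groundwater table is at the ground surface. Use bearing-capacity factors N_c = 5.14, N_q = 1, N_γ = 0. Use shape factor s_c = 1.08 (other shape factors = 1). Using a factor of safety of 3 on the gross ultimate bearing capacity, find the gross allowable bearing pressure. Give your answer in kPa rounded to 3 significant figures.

q_all ≈ 162 kPa

With the water table at the surface the whole profile is submerged: γ' = 19.5 − 9.81 = 9.69 kN/m³, so q = γ'·D_f = 14.438 kPa.
q_ult = c·N_c·s_c + q·N_q
     = 85 × 5.14 × 1.08 + 14.438 × 1
     = 471.85 + 14.438 = 486.29 kPa.
q_all = 486.29 / 3 = 162.1 kPa.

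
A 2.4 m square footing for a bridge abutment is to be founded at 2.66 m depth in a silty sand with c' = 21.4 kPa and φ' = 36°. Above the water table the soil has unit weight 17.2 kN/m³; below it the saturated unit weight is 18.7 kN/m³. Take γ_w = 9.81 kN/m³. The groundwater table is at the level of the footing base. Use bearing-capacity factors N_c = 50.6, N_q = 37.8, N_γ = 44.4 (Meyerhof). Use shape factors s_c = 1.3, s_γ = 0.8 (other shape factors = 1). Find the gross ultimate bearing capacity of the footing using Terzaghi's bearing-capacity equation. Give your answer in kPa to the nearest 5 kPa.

q = γ·D_f = 17.2 × 2.66 = 45.752 kPa.
For the ½γBN_γ term take γ' = 18.7 − 9.81 = 8.89 kN/m³ (soil below base is submerged).
c·N_c·s_c = 21.4 × 50.6 × 1.3 = 1407.7 kPa
q·N_q = 45.752 × 37.8 = 1729.4 kPa
0.5·γ·B·N_γ·s_γ = 0.5 × 8.89 × 2.4 × 44.4 × 0.8 = 378.93 kPa
q_ult = 1407.7 + 1729.4 + 378.93 = 3516 kPa.

q_ult ≈ 3515 kPa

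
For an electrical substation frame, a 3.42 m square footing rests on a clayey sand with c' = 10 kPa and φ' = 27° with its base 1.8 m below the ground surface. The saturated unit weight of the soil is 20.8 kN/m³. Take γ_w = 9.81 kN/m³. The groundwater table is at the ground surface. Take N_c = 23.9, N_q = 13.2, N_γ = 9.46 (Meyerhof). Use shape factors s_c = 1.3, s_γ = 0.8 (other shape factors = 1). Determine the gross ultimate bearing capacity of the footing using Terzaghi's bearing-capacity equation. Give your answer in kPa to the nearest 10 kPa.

q_ult ≈ 710 kPa

Water table at ground surface, so effective unit weight γ' = 20.8 − 9.81 = 10.99 kN/m³ is used throughout; overburden q = 10.99 × 1.8 = 19.782 kPa; the same γ' applies in the ½γBN_γ term.
Cohesion term c·N_c·s_c = 10 × 23.9 × 1.3 = 310.7 kPa; surcharge term q·N_q = 19.782 × 13.2 = 261.12 kPa; self-weight term 0.5·γ·B·N_γ·s_γ = 0.5 × 10.99 × 3.42 × 9.46 × 0.8 = 142.22 kPa.
q_ult = 310.7 + 261.12 + 142.22 = 714.05 kPa.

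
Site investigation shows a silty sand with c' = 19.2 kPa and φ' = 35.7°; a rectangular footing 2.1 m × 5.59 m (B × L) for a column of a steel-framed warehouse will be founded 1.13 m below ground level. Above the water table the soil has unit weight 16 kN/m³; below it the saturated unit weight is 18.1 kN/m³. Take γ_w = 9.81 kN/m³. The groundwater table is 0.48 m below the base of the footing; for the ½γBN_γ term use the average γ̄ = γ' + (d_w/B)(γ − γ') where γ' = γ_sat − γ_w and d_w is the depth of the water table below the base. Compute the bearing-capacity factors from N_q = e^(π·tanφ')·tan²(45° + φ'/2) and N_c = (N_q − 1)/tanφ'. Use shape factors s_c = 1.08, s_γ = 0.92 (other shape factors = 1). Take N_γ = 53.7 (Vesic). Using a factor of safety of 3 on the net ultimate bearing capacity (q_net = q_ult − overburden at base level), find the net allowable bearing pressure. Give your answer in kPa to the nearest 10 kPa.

N_q = e^(π·tan35.7°)·tan²(62.85°) = 36.35; N_c = (N_q − 1)/tanφ' = 49.19.
Overburden at base level: q = 16 × 1.13 = 18.08 kPa.
The water table is 0.48 m below the base (< B = 2.1 m), so the ½γBN_γ term uses γ̄ = γ' + (d_w/B)(γ − γ') = 8.29 + (0.48/2.1)(16 − 8.29) = 10.052 kN/m³.
Cohesion term c·N_c·s_c = 19.2 × 49.19 × 1.08 = 1020 kPa; surcharge term q·N_q = 18.08 × 36.346 = 657.14 kPa; self-weight term 0.5·γ·B·N_γ·s_γ = 0.5 × 10.052 × 2.1 × 53.7 × 0.92 = 521.45 kPa.
q_ult = 1020 + 657.14 + 521.45 = 2198.6 kPa.
q_net = 2198.6 − 18.08 = 2180.5 kPa.
q_all(net) = 2180.5 / 3 = 726.84 kPa.

q_all(net) ≈ 730 kPa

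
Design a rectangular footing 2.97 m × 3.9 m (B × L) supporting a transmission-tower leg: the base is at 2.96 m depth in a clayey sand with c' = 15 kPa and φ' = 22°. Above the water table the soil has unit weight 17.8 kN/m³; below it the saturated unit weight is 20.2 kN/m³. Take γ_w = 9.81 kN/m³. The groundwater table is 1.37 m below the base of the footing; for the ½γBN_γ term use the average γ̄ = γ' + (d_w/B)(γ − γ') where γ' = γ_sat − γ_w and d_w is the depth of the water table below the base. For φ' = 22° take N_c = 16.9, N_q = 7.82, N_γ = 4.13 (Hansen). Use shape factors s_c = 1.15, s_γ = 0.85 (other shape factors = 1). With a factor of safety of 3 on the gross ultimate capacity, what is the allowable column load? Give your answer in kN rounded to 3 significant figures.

Overburden at base level: q = 17.8 × 2.96 = 52.688 kPa.
The water table is 1.37 m below the base (< B = 2.97 m), so the ½γBN_γ term uses γ̄ = γ' + (d_w/B)(γ − γ') = 10.39 + (1.37/2.97)(17.8 − 10.39) = 13.808 kN/m³.
Cohesion term c·N_c·s_c = 15 × 16.9 × 1.15 = 291.52 kPa; surcharge term q·N_q = 52.688 × 7.82 = 412.02 kPa; self-weight term 0.5·γ·B·N_γ·s_γ = 0.5 × 13.808 × 2.97 × 4.13 × 0.85 = 71.983 kPa.
q_ult = 291.52 + 412.02 + 71.983 = 775.53 kPa.
Gross allowable pressure q_all = 775.53 / 3 = 258.51 kPa.
Footing area = 11.583 m², so allowable column load = 258.51 × 11.583 = 2994.3 kN.

P_all ≈ 2990 kN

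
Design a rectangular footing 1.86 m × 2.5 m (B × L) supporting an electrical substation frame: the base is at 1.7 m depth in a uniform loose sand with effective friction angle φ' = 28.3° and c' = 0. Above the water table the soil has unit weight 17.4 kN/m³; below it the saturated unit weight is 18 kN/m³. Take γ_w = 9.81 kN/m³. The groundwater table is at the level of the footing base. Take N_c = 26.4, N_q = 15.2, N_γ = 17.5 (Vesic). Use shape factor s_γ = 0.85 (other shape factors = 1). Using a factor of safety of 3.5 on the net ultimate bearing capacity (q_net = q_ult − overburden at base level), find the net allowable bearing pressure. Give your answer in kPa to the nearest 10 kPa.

q_all(net) ≈ 150 kPa

Effective surcharge at the founding depth q = γ·D_f = 17.4 × 1.7 = 29.58 kPa.
The water table coincides with the base, so in the self-weight term γ → γ' = 8.19 kN/m³.
q_ult = q·N_q + 0.5·γ·B·N_γ·s_γ
     = 29.58 × 15.2 + 0.5 × 8.19 × 1.86 × 17.5 × 0.85
     = 449.62 + 113.3 = 562.91 kPa.
q_net = 562.91 − 29.58 = 533.33 kPa.
q_all(net) = 533.33 / 3.5 = 152.38 kPa.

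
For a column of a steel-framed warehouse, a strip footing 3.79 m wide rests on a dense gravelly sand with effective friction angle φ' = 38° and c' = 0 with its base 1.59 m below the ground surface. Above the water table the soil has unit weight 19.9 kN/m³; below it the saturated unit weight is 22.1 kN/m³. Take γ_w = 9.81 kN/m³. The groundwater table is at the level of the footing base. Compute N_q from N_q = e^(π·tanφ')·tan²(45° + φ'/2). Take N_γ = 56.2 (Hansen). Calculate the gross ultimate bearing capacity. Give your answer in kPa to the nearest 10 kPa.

tan38° = 0.7813, so N_q = e^(π×0.7813)·tan²(64°) = 11.64 × 4.204 = 48.93.
Effective surcharge at the founding depth q = γ·D_f = 19.9 × 1.59 = 31.641 kPa.
The water table coincides with the base, so in the self-weight term γ → γ' = 12.29 kN/m³.
q_ult = q·N_q + 0.5·γ·B·N_γ
     = 31.641 × 48.933 + 0.5 × 12.29 × 3.79 × 56.2
     = 1548.3 + 1308.9 = 2857.2 kPa.

q_ult ≈ 2860 kPa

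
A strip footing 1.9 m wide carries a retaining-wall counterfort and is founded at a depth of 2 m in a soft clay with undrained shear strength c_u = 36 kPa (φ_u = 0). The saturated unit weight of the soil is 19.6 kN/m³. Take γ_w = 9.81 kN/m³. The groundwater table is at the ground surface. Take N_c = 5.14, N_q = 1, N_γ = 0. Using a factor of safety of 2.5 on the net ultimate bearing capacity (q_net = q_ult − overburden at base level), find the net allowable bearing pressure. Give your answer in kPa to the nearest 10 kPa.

Water table at ground surface, so effective unit weight γ' = 19.6 − 9.81 = 9.79 kN/m³ is used throughout; overburden q = 9.79 × 2 = 19.58 kPa.
Cohesion term c·N_c = 36 × 5.14 = 185.04 kPa; surcharge term q·N_q = 19.58 × 1 = 19.58 kPa.
q_ult = 185.04 + 19.58 = 204.62 kPa.
q_net = 204.62 − 19.58 = 185.04 kPa.
q_all(net) = 185.04 / 2.5 = 74.016 kPa.

q_all(net) ≈ 70 kPa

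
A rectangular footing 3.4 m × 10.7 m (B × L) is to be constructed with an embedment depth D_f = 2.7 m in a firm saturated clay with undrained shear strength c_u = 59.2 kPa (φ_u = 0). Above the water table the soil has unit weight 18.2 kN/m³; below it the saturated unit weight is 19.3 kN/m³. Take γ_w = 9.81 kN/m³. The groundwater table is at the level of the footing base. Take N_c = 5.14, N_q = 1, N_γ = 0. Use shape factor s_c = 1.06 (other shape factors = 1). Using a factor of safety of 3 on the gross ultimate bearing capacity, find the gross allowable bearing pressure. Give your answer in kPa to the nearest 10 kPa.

q = γ·D_f = 18.2 × 2.7 = 49.14 kPa.
c·N_c·s_c = 59.2 × 5.14 × 1.06 = 322.55 kPa
q·N_q = 49.14 × 1 = 49.14 kPa
q_ult = 322.55 + 49.14 = 371.69 kPa.
q_all = 371.69 / 3 = 123.9 kPa.

q_all ≈ 120 kPa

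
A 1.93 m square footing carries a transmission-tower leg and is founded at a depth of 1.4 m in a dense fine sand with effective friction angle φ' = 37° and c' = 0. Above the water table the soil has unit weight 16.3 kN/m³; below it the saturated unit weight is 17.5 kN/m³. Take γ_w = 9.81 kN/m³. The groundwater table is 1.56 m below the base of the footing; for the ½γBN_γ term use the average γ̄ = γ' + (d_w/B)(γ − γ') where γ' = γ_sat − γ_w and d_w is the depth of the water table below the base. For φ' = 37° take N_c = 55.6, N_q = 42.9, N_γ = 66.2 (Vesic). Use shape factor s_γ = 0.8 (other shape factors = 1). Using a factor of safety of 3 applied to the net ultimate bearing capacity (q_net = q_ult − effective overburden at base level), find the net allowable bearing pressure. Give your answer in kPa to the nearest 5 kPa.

Overburden at base level: q = 16.3 × 1.4 = 22.82 kPa.
The water table is 1.56 m below the base (< B = 1.93 m), so the ½γBN_γ term uses γ̄ = γ' + (d_w/B)(γ − γ') = 7.69 + (1.56/1.93)(16.3 − 7.69) = 14.649 kN/m³.
Surcharge term q·N_q = 22.82 × 42.9 = 978.98 kPa; self-weight term 0.5·γ·B·N_γ·s_γ = 0.5 × 14.649 × 1.93 × 66.2 × 0.8 = 748.68 kPa.
q_ult = 978.98 + 748.68 = 1727.7 kPa.
Net ultimate: q_net = 1727.7 − 22.82 = 1704.8 kPa.
q_all(net) = 1704.8 / 3 = 568.28 kPa.

q_all(net) ≈ 570 kPa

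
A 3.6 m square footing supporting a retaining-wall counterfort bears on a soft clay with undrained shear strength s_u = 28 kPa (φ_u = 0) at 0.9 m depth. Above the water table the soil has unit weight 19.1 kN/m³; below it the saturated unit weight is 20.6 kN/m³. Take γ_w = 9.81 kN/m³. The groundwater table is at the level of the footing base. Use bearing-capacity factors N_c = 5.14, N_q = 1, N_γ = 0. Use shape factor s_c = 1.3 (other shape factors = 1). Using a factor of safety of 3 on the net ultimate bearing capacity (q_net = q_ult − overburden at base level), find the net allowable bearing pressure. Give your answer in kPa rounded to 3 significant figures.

Overburden at base level: q = 19.1 × 0.9 = 17.19 kPa.
Cohesion term c·N_c·s_c = 28 × 5.14 × 1.3 = 187.1 kPa; surcharge term q·N_q = 17.19 × 1 = 17.19 kPa.
q_ult = 187.1 + 17.19 = 204.29 kPa.
q_net = 204.29 − 17.19 = 187.1 kPa.
q_all(net) = 187.1 / 3 = 62.365 kPa.

q_all(net) ≈ 62.4 kPa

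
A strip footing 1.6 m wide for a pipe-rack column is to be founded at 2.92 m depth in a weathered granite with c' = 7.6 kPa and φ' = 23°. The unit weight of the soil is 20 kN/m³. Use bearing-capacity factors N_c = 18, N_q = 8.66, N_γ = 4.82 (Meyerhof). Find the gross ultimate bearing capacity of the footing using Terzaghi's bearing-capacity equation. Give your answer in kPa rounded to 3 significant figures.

q_ult ≈ 720 kPa

Effective surcharge at the founding depth q = γ·D_f = 20 × 2.92 = 58.4 kPa.
q_ult = c·N_c + q·N_q + 0.5·γ·B·N_γ
     = 7.6 × 18 + 58.4 × 8.66 + 0.5 × 20 × 1.6 × 4.82
     = 136.8 + 505.74 + 77.12 = 719.66 kPa.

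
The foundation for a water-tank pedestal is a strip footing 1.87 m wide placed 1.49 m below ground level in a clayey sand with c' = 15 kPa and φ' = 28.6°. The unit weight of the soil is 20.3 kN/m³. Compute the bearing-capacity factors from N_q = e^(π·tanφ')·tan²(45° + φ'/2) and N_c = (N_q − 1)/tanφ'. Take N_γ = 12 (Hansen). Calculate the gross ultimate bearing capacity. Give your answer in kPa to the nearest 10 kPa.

q_ult ≈ 1110 kPa

tan28.6° = 0.5452, so N_q = e^(π×0.5452)·tan²(59.3°) = 5.545 × 2.837 = 15.73.
N_c = (15.73 − 1)/tan28.6° = 27.01.
q = γ·D_f = 20.3 × 1.49 = 30.247 kPa.
c·N_c = 15 × 27.013 = 405.19 kPa
q·N_q = 30.247 × 15.728 = 475.72 kPa
0.5·γ·B·N_γ = 0.5 × 20.3 × 1.87 × 12 = 227.77 kPa
q_ult = 405.19 + 475.72 + 227.77 = 1108.7 kPa.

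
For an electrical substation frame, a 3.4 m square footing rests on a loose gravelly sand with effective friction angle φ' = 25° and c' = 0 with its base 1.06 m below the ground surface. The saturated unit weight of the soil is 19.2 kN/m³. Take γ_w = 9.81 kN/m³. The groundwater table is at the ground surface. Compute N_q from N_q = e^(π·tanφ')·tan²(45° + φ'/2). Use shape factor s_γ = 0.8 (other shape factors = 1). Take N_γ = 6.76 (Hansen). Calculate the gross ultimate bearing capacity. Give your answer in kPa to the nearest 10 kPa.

q_ult ≈ 190 kPa

tan25° = 0.4663, so N_q = e^(π×0.4663)·tan²(57.5°) = 4.327 × 2.464 = 10.66.
γ' = 19.2 − 9.81 = 9.39 kN/m³ (submerged throughout). q = 9.39 × 1.06 = 9.9534 kPa; the same γ' applies in the ½γBN_γ term.
q·N_q = 9.9534 × 10.662 = 106.12 kPa
0.5·γ·B·N_γ·s_γ = 0.5 × 9.39 × 3.4 × 6.76 × 0.8 = 86.328 kPa
q_ult = 106.12 + 86.328 = 192.45 kPa.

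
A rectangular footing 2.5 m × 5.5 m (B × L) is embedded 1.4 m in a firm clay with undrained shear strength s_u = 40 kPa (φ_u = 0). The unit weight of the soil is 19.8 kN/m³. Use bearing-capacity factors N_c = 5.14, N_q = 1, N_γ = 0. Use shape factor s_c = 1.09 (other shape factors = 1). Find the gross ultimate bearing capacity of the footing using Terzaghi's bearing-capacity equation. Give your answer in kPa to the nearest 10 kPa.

Effective surcharge at the founding depth q = γ·D_f = 19.8 × 1.4 = 27.72 kPa.
q_ult = c·N_c·s_c + q·N_q
     = 40 × 5.14 × 1.09 + 27.72 × 1
     = 224.1 + 27.72 = 251.82 kPa.

q_ult ≈ 250 kPa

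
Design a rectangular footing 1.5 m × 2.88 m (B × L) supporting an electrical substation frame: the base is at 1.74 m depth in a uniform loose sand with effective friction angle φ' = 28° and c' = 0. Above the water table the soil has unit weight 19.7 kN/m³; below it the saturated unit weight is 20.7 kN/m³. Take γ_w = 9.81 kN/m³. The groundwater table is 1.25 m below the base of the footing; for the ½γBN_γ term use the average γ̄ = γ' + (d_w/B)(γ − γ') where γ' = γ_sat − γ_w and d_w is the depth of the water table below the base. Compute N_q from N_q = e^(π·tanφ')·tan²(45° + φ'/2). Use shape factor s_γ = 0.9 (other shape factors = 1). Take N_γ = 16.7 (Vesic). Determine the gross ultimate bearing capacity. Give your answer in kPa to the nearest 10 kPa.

q_ult ≈ 710 kPa

tan28° = 0.5317, so N_q = e^(π×0.5317)·tan²(59°) = 5.314 × 2.77 = 14.72.
Effective surcharge at the founding depth q = γ·D_f = 19.7 × 1.74 = 34.278 kPa.
With d_w = 1.25 m < B, γ̄ = 10.89 + (1.25/1.5) × (19.7 − 10.89) = 18.232 kN/m³.
q_ult = q·N_q + 0.5·γ·B·N_γ·s_γ
     = 34.278 × 14.72 + 0.5 × 18.232 × 1.5 × 16.7 × 0.9
     = 504.57 + 205.52 = 710.08 kPa.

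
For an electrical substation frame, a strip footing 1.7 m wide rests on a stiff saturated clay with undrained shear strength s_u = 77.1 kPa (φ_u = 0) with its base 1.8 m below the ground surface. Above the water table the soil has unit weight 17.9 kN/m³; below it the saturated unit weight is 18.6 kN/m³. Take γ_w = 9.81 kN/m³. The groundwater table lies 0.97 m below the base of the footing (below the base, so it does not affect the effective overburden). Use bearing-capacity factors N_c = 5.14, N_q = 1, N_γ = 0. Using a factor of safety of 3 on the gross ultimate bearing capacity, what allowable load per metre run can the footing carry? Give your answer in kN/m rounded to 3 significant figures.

≈ 243 kN/m

Overburden at base level: q = 17.9 × 1.8 = 32.22 kPa.
Cohesion term c·N_c = 77.1 × 5.14 = 396.29 kPa; surcharge term q·N_q = 32.22 × 1 = 32.22 kPa.
q_ult = 396.29 + 32.22 = 428.51 kPa.
Gross allowable pressure q_all = 428.51 / 3 = 142.84 kPa.
Allowable wall load = q_all × B = 142.84 × 1.7 = 242.82 kN per metre run.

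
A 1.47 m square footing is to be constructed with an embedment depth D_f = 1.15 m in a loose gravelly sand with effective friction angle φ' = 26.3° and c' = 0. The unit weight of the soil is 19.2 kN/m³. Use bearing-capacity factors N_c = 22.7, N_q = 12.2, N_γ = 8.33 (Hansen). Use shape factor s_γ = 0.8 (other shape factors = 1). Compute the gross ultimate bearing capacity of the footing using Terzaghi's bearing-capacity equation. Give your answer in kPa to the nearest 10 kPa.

q = γ·D_f = 19.2 × 1.15 = 22.08 kPa.
q·N_q = 22.08 × 12.2 = 269.38 kPa
0.5·γ·B·N_γ·s_γ = 0.5 × 19.2 × 1.47 × 8.33 × 0.8 = 94.042 kPa
q_ult = 269.38 + 94.042 = 363.42 kPa.

q_ult ≈ 360 kPa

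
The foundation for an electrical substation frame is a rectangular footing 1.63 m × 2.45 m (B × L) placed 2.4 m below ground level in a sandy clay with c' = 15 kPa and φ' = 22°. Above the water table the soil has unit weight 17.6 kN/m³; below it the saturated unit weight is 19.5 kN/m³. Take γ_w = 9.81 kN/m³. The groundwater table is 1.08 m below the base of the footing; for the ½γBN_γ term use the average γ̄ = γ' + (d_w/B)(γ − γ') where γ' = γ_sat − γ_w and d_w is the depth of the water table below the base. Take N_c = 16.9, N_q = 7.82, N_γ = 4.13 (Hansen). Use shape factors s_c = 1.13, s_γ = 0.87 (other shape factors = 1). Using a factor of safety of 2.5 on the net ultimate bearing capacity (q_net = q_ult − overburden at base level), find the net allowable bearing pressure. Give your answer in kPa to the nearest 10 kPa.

Overburden at base level: q = 17.6 × 2.4 = 42.24 kPa.
The water table is 1.08 m below the base (< B = 1.63 m), so the ½γBN_γ term uses γ̄ = γ' + (d_w/B)(γ − γ') = 9.69 + (1.08/1.63)(17.6 − 9.69) = 14.931 kN/m³.
Cohesion term c·N_c·s_c = 15 × 16.9 × 1.13 = 286.45 kPa; surcharge term q·N_q = 42.24 × 7.82 = 330.32 kPa; self-weight term 0.5·γ·B·N_γ·s_γ = 0.5 × 14.931 × 1.63 × 4.13 × 0.87 = 43.724 kPa.
q_ult = 286.45 + 330.32 + 43.724 = 660.5 kPa.
q_net = 660.5 − 42.24 = 618.26 kPa.
q_all(net) = 618.26 / 2.5 = 247.3 kPa.

q_all(net) ≈ 250 kPa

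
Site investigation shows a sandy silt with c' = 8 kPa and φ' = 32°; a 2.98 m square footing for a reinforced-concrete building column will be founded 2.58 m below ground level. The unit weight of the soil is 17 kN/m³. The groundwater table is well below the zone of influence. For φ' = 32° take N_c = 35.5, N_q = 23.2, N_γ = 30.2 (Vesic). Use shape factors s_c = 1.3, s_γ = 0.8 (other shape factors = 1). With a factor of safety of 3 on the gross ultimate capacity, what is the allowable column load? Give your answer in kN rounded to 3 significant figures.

q = γ·D_f = 17 × 2.58 = 43.86 kPa.
c·N_c·s_c = 8 × 35.5 × 1.3 = 369.2 kPa
q·N_q = 43.86 × 23.2 = 1017.6 kPa
0.5·γ·B·N_γ·s_γ = 0.5 × 17 × 2.98 × 30.2 × 0.8 = 611.97 kPa
q_ult = 369.2 + 1017.6 + 611.97 = 1998.7 kPa.
Gross allowable pressure q_all = 1998.7 / 3 = 666.24 kPa.
Footing area = 8.8804 m², so allowable column load = 666.24 × 8.8804 = 5916.5 kN.

P_all ≈ 5920 kN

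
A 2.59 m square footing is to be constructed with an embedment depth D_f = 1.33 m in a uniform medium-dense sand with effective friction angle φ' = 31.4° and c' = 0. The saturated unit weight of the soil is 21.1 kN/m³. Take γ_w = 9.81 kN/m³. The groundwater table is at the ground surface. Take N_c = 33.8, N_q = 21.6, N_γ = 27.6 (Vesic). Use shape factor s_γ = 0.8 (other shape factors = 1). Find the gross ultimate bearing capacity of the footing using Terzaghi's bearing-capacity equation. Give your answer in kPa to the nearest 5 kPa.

q_ult ≈ 645 kPa

With the water table at the surface the whole profile is submerged: γ' = 21.1 − 9.81 = 11.29 kN/m³, so q = γ'·D_f = 15.016 kPa; the same γ' applies in the ½γBN_γ term.
q_ult = q·N_q + 0.5·γ·B·N_γ·s_γ
     = 15.016 × 21.6 + 0.5 × 11.29 × 2.59 × 27.6 × 0.8
     = 324.34 + 322.82 = 647.16 kPa.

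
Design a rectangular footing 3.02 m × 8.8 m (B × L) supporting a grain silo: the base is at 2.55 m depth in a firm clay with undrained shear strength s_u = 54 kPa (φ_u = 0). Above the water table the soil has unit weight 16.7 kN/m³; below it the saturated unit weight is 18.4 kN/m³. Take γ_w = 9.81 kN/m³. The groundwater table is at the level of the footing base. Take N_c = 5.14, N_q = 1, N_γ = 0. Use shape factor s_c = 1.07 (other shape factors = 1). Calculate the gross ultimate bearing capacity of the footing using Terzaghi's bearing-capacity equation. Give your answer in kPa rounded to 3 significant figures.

Overburden at base level: q = 16.7 × 2.55 = 42.585 kPa.
Cohesion term c·N_c·s_c = 54 × 5.14 × 1.07 = 296.99 kPa; surcharge term q·N_q = 42.585 × 1 = 42.585 kPa.
q_ult = 296.99 + 42.585 = 339.57 kPa.

q_ult ≈ 340 kPa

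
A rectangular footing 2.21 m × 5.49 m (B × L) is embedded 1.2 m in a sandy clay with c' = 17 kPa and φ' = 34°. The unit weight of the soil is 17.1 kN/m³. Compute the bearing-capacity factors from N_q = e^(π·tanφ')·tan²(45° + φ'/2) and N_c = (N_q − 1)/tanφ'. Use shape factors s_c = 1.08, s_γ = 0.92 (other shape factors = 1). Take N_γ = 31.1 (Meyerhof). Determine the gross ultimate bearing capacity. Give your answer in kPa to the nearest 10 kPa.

tan34° = 0.6745, so N_q = e^(π×0.6745)·tan²(62°) = 8.323 × 3.537 = 29.44.
N_c = (29.44 − 1)/tan34° = 42.16.
q = γ·D_f = 17.1 × 1.2 = 20.52 kPa.
c·N_c·s_c = 17 × 42.164 × 1.08 = 774.13 kPa
q·N_q = 20.52 × 29.44 = 604.1 kPa
0.5·γ·B·N_γ·s_γ = 0.5 × 17.1 × 2.21 × 31.1 × 0.92 = 540.64 kPa
q_ult = 774.13 + 604.1 + 540.64 = 1918.9 kPa.

q_ult ≈ 1920 kPa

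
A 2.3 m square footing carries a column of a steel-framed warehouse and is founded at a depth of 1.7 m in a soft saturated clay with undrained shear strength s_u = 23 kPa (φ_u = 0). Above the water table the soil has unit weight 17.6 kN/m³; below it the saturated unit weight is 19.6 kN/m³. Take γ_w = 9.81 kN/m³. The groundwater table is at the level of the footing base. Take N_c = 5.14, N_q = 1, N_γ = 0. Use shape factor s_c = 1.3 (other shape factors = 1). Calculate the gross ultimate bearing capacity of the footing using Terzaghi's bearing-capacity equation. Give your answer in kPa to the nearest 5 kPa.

Overburden at base level: q = 17.6 × 1.7 = 29.92 kPa.
Cohesion term c·N_c·s_c = 23 × 5.14 × 1.3 = 153.69 kPa; surcharge term q·N_q = 29.92 × 1 = 29.92 kPa.
q_ult = 153.69 + 29.92 = 183.61 kPa.

q_ult ≈ 185 kPa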